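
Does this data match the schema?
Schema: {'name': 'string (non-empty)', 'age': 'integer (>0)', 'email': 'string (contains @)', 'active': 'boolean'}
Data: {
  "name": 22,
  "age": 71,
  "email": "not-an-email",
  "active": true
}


Validating each field against schema:
  name: FAIL (22 is not a string)
  age: OK (positive integer)
  email: FAIL ("not-an-email" does not contain @)
  active: OK (boolean)

Result: INVALID (2 errors: name, email)

INVALID (2 errors: name, email)


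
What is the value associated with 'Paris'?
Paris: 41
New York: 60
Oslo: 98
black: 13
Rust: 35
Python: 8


Looking up key 'Paris'
Value: 41

41


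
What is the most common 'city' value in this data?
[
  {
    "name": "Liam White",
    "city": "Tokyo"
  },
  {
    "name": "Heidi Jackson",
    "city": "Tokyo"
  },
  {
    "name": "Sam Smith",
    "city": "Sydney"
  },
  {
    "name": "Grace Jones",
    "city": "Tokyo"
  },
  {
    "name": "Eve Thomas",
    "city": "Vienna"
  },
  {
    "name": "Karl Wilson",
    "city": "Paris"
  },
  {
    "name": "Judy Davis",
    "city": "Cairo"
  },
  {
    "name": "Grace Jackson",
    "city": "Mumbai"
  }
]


Counting 'city' values across 8 records:

  Tokyo: 3 ###
  Sydney: 1 #
  Vienna: 1 #
  Paris: 1 #
  Cairo: 1 #
  Mumbai: 1 #

Most common: Tokyo (3 times)

Tokyo (3 times)


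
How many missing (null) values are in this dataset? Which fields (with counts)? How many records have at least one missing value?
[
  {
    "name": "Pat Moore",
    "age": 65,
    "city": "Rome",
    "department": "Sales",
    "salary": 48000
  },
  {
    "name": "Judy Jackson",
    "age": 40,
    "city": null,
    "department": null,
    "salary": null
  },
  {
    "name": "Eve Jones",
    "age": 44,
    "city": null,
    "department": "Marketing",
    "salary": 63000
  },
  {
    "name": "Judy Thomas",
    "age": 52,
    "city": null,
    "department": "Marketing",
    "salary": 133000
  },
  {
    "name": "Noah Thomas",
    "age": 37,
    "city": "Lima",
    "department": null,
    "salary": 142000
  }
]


Checking for missing (null) values in 5 records:

  Pat Moore: complete
  Judy Jackson: city, department, salary
  Eve Jones: city
  Judy Thomas: city
  Noah Thomas: department

Per field:
  name: 0 missing
  age: 0 missing
  city: 3 missing
  department: 2 missing
  salary: 1 missing

Total missing values: 6
Records with any missing: 4

6 missing values (city: 3, department: 2, salary: 1); 4 incomplete records


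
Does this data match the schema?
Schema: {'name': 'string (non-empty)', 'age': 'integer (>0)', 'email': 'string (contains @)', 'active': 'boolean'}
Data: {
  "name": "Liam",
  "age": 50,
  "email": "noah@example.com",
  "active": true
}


Validating each field against schema:
  name: OK (non-empty string)
  age: OK (positive integer)
  email: OK (string with @)
  active: OK (boolean)

Result: VALID

VALID


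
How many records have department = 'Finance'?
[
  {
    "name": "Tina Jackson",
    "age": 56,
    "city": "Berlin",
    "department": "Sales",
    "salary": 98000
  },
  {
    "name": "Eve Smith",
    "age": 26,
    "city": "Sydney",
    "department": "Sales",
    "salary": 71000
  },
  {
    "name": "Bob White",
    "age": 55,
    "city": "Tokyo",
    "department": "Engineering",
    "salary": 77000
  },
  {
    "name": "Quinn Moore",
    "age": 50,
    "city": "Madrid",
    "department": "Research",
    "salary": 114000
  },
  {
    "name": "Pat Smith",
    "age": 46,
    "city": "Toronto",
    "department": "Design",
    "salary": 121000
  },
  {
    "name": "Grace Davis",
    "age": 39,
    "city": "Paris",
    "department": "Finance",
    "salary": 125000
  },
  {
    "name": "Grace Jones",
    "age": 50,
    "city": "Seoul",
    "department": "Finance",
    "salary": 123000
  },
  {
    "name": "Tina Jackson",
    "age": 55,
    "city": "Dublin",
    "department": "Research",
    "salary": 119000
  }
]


Data: 8 records
Condition: department = 'Finance'

Checking each record:
  Tina Jackson: Sales
  Eve Smith: Sales
  Bob White: Engineering
  Quinn Moore: Research
  Pat Smith: Design
  Grace Davis: Finance MATCH
  Grace Jones: Finance MATCH
  Tina Jackson: Research

Count: 2

2


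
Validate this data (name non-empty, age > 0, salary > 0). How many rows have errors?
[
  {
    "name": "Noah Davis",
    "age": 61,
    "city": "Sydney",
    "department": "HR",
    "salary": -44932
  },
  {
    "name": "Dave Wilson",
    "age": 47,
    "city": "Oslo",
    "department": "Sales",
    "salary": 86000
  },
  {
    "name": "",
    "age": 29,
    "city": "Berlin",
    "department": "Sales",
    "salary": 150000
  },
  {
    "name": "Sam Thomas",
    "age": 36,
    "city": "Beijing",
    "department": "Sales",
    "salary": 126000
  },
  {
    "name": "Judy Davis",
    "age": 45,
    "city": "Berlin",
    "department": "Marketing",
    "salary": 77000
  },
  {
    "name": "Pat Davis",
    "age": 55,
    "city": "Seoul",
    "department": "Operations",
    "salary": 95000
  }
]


Validating 6 records:
Rules: name non-empty, age > 0, salary > 0

  Row 1 (Noah Davis): negative salary: -44932
  Row 2 (Dave Wilson): OK
  Row 3 (???): empty name
  Row 4 (Sam Thomas): OK
  Row 5 (Judy Davis): OK
  Row 6 (Pat Davis): OK

Total errors: 2

2 errors


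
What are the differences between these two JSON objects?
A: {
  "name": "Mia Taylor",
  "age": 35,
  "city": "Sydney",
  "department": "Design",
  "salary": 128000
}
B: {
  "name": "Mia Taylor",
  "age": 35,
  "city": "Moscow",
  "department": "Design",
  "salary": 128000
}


Comparing each field (in key order):
  name: same
  age: same
  city: DIFFERENT
  department: same
  salary: same
Differences:
  city: Sydney -> Moscow

1 field(s) changed

1 change: city


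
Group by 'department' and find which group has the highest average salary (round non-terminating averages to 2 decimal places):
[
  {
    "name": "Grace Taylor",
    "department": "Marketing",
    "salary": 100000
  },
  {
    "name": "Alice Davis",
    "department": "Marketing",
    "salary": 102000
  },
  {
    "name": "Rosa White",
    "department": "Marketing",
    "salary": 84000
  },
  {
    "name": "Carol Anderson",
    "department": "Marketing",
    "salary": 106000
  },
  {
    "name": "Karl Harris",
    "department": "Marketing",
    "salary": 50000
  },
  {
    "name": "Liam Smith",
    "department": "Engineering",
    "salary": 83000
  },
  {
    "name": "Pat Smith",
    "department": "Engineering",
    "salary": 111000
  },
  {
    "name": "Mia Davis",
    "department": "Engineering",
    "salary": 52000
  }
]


Group by: department

Groups:
  Engineering: 3 people, avg salary = 246000/3 = $82000
  Marketing: 5 people, avg salary = 442000/5 = $88400

Highest average salary: Marketing ($88400)

Marketing ($88400)


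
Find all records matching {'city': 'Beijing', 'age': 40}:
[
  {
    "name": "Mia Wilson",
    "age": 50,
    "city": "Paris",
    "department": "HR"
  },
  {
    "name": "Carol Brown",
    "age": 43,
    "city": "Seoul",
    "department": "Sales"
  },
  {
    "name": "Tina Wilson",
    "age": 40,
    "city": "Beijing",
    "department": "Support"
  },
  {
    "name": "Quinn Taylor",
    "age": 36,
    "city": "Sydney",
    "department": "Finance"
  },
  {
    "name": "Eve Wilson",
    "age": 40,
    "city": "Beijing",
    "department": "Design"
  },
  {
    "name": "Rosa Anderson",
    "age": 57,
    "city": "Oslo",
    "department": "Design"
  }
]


Search criteria: {'city': 'Beijing', 'age': 40}

Checking 6 records:
  Mia Wilson: {city: Paris, age: 50}
  Carol Brown: {city: Seoul, age: 43}
  Tina Wilson: {city: Beijing, age: 40} <-- MATCH
  Quinn Taylor: {city: Sydney, age: 36}
  Eve Wilson: {city: Beijing, age: 40} <-- MATCH
  Rosa Anderson: {city: Oslo, age: 57}

Matches: ["Tina Wilson", "Eve Wilson"]

["Tina Wilson", "Eve Wilson"]


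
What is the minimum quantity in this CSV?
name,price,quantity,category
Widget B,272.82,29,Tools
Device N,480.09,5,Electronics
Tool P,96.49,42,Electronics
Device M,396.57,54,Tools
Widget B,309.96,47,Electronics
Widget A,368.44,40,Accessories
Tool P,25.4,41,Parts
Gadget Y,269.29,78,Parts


Computing minimum quantity:
Values: [29, 5, 42, 54, 47, 40, 41, 78]
Min = 5

5


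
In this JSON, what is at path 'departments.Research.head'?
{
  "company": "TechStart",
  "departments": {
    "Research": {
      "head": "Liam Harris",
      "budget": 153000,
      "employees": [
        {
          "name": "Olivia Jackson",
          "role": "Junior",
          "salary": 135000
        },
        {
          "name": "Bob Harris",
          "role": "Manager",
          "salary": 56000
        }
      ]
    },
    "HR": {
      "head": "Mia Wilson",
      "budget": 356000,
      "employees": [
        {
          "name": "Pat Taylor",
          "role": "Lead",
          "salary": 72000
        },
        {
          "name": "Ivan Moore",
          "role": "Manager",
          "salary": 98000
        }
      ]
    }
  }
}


Path: departments.Research.head

Navigate:
  -> departments
  -> Research
  -> head = 'Liam Harris'

Liam Harris


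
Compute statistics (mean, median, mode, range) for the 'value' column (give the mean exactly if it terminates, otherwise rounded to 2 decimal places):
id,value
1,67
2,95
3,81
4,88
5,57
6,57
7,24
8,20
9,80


Data: [67, 95, 81, 88, 57, 57, 24, 20, 80]
Count: 9
Sum: 569
Mean: 569/9 ≈ 63.22 (rounded to 2 decimal places)
Sorted: [20, 24, 57, 57, 67, 80, 81, 88, 95]
Median: 67.0
Mode: 57 (2 times)
Range: 95 - 20 = 75
Min: 20, Max: 95

mean≈63.22, median=67.0, mode=57, range=75


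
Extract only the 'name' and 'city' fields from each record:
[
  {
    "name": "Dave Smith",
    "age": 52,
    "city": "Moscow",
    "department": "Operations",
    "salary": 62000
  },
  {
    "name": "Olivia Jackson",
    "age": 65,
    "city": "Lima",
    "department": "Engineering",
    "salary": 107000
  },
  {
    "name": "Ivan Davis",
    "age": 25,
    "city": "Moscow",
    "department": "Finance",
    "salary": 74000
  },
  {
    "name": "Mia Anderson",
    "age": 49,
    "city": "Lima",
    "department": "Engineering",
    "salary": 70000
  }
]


Original: 4 records with fields: name, age, city, department, salary
Keep: ['name', 'city']
Drop: ['age', 'department', 'salary']
Result: 4 records, 2 fields each

[
  {
    "name": "Dave Smith",
    "city": "Moscow"
  },
  {
    "name": "Olivia Jackson",
    "city": "Lima"
  },
  {
    "name": "Ivan Davis",
    "city": "Moscow"
  },
  {
    "name": "Mia Anderson",
    "city": "Lima"
  }
]


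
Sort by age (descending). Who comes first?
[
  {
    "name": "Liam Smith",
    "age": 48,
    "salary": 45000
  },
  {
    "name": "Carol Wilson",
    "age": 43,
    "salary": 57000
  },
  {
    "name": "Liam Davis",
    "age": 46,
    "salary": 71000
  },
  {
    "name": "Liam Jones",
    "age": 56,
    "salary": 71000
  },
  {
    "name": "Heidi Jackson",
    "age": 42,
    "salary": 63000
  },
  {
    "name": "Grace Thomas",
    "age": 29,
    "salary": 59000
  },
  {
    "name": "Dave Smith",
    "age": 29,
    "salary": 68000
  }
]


Sort by: age (descending)

Sorted order:
  1. Liam Jones (age = 56)
  2. Liam Smith (age = 48)
  3. Liam Davis (age = 46)
  4. Carol Wilson (age = 43)
  5. Heidi Jackson (age = 42)
  6. Grace Thomas (age = 29)
  7. Dave Smith (age = 29)

First: Liam Jones

Liam Jones


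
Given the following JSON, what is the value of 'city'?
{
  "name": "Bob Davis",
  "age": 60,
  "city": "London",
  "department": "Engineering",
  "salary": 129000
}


Looking up field 'city'
Value: London

London


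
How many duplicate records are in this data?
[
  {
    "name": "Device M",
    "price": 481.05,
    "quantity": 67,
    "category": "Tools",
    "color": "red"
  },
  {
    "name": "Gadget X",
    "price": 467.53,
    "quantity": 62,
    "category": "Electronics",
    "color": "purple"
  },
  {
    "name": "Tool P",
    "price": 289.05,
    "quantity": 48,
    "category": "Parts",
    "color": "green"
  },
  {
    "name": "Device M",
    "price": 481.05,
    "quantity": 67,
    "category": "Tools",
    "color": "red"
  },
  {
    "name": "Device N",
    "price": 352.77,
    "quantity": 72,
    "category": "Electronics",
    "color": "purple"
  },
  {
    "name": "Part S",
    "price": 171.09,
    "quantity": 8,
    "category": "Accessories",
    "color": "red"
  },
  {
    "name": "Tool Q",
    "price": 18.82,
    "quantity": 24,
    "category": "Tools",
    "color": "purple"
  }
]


Checking 7 records for duplicates:

  Row 1: Device M ($481.05, qty 67)
  Row 2: Gadget X ($467.53, qty 62)
  Row 3: Tool P ($289.05, qty 48)
  Row 4: Device M ($481.05, qty 67) <-- DUPLICATE
  Row 5: Device N ($352.77, qty 72)
  Row 6: Part S ($171.09, qty 8)
  Row 7: Tool Q ($18.82, qty 24)

Duplicates found: 1
Unique records: 6

1 duplicates, 6 unique


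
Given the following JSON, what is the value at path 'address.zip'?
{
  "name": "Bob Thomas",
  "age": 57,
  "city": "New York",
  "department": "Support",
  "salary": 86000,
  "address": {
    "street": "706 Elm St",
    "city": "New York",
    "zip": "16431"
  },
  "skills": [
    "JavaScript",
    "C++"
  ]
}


Query: address.zip
Path: address -> zip
Value: 16431

16431


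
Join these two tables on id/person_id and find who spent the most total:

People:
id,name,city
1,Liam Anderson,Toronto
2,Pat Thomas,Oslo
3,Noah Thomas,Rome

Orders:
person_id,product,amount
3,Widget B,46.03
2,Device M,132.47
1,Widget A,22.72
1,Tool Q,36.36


Join on: people.id = orders.person_id

Joined rows:
  Noah Thomas (Rome) bought Widget B for $46.03
  Pat Thomas (Oslo) bought Device M for $132.47
  Liam Anderson (Toronto) bought Widget A for $22.72
  Liam Anderson (Toronto) bought Tool Q for $36.36

Total per person:
  Pat Thomas: $132.47
  Liam Anderson: $59.08
  Noah Thomas: $46.03

Top spender: Pat Thomas ($132.47)

Pat Thomas ($132.47)


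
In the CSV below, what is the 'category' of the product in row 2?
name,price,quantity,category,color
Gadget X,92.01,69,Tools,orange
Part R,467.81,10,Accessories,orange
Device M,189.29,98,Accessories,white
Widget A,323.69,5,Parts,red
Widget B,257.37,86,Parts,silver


Query: Row 2 ('Part R'), column 'category'
Value: Accessories

Accessories


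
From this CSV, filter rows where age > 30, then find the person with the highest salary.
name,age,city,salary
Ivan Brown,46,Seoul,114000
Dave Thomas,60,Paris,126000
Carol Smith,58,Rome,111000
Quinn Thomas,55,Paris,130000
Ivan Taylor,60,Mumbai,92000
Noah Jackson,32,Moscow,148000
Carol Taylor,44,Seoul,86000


Filter: age > 30
Sort by: salary (descending)

Filtered records (7):
  Noah Jackson, age 32, salary $148000
  Quinn Thomas, age 55, salary $130000
  Dave Thomas, age 60, salary $126000
  Ivan Brown, age 46, salary $114000
  Carol Smith, age 58, salary $111000
  Ivan Taylor, age 60, salary $92000
  Carol Taylor, age 44, salary $86000

Highest salary: Noah Jackson ($148000)

Noah Jackson


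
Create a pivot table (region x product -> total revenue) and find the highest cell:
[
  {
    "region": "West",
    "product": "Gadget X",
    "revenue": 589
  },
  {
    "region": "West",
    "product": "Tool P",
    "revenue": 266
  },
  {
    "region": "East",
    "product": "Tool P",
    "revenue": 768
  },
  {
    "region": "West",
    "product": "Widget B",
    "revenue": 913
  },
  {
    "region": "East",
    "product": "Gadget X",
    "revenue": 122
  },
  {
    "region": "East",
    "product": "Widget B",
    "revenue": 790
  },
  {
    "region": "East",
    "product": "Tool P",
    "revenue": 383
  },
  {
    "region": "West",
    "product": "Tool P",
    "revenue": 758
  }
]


Pivot: region (rows) x product (columns) -> total revenue

     Gadget X      Tool P        Widget B    
East           122          1151           790  
West           589          1024           913  

Highest: East / Tool P = $1151

East / Tool P = $1151


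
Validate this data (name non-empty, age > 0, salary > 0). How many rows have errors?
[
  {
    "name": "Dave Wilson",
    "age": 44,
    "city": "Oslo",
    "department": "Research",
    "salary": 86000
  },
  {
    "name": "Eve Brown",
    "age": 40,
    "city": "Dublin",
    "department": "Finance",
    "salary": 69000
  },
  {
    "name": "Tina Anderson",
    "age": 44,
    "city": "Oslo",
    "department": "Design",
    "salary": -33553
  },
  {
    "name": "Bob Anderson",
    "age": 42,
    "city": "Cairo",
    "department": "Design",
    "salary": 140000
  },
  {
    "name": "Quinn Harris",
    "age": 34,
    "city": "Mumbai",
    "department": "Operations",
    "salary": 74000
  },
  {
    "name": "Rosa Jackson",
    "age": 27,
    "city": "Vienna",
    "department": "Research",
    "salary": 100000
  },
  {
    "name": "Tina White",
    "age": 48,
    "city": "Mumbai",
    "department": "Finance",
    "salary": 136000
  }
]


Validating 7 records:
Rules: name non-empty, age > 0, salary > 0

  Row 1 (Dave Wilson): OK
  Row 2 (Eve Brown): OK
  Row 3 (Tina Anderson): negative salary: -33553
  Row 4 (Bob Anderson): OK
  Row 5 (Quinn Harris): OK
  Row 6 (Rosa Jackson): OK
  Row 7 (Tina White): OK

Total errors: 1

1 errors


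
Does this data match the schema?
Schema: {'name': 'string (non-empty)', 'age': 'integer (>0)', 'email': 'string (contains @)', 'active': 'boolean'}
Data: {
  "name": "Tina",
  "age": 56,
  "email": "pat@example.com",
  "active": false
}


Validating each field against schema:
  name: OK (non-empty string)
  age: OK (positive integer)
  email: OK (string with @)
  active: OK (boolean)

Result: VALID

VALID


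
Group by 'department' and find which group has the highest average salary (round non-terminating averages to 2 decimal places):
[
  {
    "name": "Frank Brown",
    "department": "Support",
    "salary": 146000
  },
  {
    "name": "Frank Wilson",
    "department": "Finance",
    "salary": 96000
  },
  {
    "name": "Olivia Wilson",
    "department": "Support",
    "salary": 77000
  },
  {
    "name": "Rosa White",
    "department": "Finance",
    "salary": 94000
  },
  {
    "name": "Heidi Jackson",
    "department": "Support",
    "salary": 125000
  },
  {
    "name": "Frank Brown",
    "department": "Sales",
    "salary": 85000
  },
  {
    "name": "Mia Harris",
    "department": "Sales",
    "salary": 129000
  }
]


Group by: department

Groups:
  Finance: 2 people, avg salary = 190000/2 = $95000
  Sales: 2 people, avg salary = 214000/2 = $107000
  Support: 3 people, avg salary = 348000/3 = $116000

Highest average salary: Support ($116000)

Support ($116000)


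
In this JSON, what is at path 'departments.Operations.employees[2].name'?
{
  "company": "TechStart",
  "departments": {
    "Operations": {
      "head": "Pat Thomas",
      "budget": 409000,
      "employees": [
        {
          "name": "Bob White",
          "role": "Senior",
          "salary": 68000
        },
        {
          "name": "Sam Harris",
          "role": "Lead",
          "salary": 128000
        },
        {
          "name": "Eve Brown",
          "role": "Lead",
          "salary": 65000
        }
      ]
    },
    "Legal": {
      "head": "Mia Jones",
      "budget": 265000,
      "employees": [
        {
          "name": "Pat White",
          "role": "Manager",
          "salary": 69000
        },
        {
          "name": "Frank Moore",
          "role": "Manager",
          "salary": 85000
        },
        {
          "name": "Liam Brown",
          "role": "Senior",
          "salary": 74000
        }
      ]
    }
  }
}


Path: departments.Operations.employees[2].name

Navigate:
  -> departments
  -> Operations
  -> employees[2].name = 'Eve Brown'

Eve Brown


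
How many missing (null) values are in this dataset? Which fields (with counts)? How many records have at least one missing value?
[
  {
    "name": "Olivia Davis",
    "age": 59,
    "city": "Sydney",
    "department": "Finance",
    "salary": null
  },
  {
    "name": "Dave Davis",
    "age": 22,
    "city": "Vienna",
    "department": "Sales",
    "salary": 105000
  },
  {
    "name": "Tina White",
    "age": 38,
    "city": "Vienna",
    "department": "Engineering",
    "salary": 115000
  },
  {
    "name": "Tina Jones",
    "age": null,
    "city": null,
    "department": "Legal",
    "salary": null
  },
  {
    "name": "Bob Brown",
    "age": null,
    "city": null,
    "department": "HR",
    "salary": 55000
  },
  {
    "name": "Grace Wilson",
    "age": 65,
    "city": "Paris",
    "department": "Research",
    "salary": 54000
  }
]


Checking for missing (null) values in 6 records:

  Olivia Davis: salary
  Dave Davis: complete
  Tina White: complete
  Tina Jones: age, city, salary
  Bob Brown: age, city
  Grace Wilson: complete

Per field:
  name: 0 missing
  age: 2 missing
  city: 2 missing
  department: 0 missing
  salary: 2 missing

Total missing values: 6
Records with any missing: 3

6 missing values (age: 2, city: 2, salary: 2); 3 incomplete records


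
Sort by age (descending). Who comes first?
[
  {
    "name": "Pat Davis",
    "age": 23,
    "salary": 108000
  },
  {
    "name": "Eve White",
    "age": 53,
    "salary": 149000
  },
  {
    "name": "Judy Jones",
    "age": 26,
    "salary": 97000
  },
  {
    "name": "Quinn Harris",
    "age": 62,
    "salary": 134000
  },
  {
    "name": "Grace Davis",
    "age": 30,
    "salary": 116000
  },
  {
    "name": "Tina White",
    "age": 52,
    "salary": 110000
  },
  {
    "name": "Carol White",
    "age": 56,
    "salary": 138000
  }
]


Sort by: age (descending)

Sorted order:
  1. Quinn Harris (age = 62)
  2. Carol White (age = 56)
  3. Eve White (age = 53)
  4. Tina White (age = 52)
  5. Grace Davis (age = 30)
  6. Judy Jones (age = 26)
  7. Pat Davis (age = 23)

First: Quinn Harris

Quinn Harris


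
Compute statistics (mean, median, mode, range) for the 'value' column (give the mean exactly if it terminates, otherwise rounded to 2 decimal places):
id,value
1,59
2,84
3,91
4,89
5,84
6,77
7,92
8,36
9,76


Data: [59, 84, 91, 89, 84, 77, 92, 36, 76]
Count: 9
Sum: 688
Mean: 688/9 ≈ 76.44 (rounded to 2 decimal places)
Sorted: [36, 59, 76, 77, 84, 84, 89, 91, 92]
Median: 84.0
Mode: 84 (2 times)
Range: 92 - 36 = 56
Min: 36, Max: 92

mean≈76.44, median=84.0, mode=84, range=56


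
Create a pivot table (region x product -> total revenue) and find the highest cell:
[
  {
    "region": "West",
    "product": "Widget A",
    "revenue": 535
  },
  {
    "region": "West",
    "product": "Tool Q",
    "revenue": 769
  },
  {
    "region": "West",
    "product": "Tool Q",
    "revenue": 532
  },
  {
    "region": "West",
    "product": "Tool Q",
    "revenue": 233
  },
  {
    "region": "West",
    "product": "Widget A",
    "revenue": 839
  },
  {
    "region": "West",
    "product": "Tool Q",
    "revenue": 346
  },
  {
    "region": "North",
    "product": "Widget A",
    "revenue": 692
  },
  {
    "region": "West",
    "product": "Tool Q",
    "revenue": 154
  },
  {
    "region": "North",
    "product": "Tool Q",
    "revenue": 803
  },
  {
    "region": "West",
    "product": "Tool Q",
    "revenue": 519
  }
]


Pivot: region (rows) x product (columns) -> total revenue

     Tool Q        Widget A    
North          803           692  
West          2553          1374  

Highest: West / Tool Q = $2553

West / Tool Q = $2553


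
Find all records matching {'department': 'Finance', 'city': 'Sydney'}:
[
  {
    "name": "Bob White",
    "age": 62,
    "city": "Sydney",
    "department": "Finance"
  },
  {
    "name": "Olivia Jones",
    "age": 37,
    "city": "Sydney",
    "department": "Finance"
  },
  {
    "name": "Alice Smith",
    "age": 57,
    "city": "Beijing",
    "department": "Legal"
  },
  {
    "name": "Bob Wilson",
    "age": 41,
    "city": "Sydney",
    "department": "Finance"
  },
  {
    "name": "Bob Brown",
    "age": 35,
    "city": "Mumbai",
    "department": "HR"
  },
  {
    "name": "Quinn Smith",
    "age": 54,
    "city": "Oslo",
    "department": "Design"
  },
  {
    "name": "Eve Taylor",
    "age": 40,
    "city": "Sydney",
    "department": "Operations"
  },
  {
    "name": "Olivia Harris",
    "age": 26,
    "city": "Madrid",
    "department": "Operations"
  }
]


Search criteria: {'department': 'Finance', 'city': 'Sydney'}

Checking 8 records:
  Bob White: {department: Finance, city: Sydney} <-- MATCH
  Olivia Jones: {department: Finance, city: Sydney} <-- MATCH
  Alice Smith: {department: Legal, city: Beijing}
  Bob Wilson: {department: Finance, city: Sydney} <-- MATCH
  Bob Brown: {department: HR, city: Mumbai}
  Quinn Smith: {department: Design, city: Oslo}
  Eve Taylor: {department: Operations, city: Sydney}
  Olivia Harris: {department: Operations, city: Madrid}

Matches: ["Bob White", "Olivia Jones", "Bob Wilson"]

["Bob White", "Olivia Jones", "Bob Wilson"]


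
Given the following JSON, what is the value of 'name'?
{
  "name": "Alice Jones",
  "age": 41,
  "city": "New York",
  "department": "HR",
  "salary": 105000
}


Looking up field 'name'
Value: Alice Jones

Alice Jones


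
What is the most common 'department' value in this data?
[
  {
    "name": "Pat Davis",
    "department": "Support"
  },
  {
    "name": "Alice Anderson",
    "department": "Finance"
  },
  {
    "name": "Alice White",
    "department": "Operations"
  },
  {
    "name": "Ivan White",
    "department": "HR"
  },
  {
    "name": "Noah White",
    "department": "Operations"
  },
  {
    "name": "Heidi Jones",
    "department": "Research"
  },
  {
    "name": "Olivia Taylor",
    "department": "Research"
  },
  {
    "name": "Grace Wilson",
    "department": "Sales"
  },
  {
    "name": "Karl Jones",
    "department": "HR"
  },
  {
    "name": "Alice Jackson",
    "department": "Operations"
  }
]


Counting 'department' values across 10 records:

  Operations: 3 ###
  HR: 2 ##
  Research: 2 ##
  Support: 1 #
  Finance: 1 #
  Sales: 1 #

Most common: Operations (3 times)

Operations (3 times)


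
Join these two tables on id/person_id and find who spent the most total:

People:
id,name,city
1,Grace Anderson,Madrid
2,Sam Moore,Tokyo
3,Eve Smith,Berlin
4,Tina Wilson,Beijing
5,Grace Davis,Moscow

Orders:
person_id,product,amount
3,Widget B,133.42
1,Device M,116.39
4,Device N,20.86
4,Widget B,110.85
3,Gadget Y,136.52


Join on: people.id = orders.person_id

Joined rows:
  Eve Smith (Berlin) bought Widget B for $133.42
  Grace Anderson (Madrid) bought Device M for $116.39
  Tina Wilson (Beijing) bought Device N for $20.86
  Tina Wilson (Beijing) bought Widget B for $110.85
  Eve Smith (Berlin) bought Gadget Y for $136.52

Total per person:
  Eve Smith: $269.94
  Tina Wilson: $131.71
  Grace Anderson: $116.39

Top spender: Eve Smith ($269.94)

Eve Smith ($269.94)


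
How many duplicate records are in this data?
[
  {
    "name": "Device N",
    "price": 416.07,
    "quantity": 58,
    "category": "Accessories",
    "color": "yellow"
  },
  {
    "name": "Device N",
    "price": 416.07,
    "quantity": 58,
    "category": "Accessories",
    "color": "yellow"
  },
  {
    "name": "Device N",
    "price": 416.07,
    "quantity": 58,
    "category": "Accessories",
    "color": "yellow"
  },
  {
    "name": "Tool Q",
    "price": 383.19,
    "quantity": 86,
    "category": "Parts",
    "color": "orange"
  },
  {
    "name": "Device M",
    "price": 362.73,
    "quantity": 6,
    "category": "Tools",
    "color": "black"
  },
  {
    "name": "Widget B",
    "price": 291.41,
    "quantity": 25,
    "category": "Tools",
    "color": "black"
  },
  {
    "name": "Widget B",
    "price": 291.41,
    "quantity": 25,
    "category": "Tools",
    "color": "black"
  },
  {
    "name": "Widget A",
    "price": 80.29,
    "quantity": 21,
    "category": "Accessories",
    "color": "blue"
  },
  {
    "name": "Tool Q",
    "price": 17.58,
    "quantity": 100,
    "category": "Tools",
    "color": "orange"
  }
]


Checking 9 records for duplicates:

  Row 1: Device N ($416.07, qty 58)
  Row 2: Device N ($416.07, qty 58) <-- DUPLICATE
  Row 3: Device N ($416.07, qty 58) <-- DUPLICATE
  Row 4: Tool Q ($383.19, qty 86)
  Row 5: Device M ($362.73, qty 6)
  Row 6: Widget B ($291.41, qty 25)
  Row 7: Widget B ($291.41, qty 25) <-- DUPLICATE
  Row 8: Widget A ($80.29, qty 21)
  Row 9: Tool Q ($17.58, qty 100)

Duplicates found: 3
Unique records: 6

3 duplicates, 6 unique


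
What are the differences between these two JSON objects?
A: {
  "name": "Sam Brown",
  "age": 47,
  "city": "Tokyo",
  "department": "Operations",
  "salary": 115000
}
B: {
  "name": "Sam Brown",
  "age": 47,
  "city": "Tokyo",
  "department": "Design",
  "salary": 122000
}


Comparing each field (in key order):
  name: same
  age: same
  city: same
  department: DIFFERENT
  salary: DIFFERENT
Differences:
  department: Operations -> Design
  salary: 115000 -> 122000

2 field(s) changed

2 changes: department, salary


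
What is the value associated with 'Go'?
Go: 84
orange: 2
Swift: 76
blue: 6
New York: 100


Looking up key 'Go'
Value: 84

84


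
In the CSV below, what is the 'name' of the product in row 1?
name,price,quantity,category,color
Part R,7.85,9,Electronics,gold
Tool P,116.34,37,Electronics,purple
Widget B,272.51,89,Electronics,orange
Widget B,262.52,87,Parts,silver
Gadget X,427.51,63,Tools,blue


Query: Row 1 ('Part R'), column 'name'
Value: Part R

Part R


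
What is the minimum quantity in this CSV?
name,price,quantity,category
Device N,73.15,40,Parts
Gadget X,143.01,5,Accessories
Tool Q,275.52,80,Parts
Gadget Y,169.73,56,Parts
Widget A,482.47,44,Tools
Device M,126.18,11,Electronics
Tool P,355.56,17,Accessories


Computing minimum quantity:
Values: [40, 5, 80, 56, 44, 11, 17]
Min = 5

5


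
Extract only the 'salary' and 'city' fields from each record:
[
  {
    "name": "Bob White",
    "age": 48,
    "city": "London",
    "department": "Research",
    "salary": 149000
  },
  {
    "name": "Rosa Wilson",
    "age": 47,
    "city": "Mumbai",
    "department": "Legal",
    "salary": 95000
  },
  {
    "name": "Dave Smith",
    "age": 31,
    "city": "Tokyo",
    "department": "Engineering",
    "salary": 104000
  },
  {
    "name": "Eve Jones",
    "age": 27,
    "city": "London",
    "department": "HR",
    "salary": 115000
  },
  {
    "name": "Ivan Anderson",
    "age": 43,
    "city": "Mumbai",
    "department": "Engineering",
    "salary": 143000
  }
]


Original: 5 records with fields: name, age, city, department, salary
Keep: ['salary', 'city']
Drop: ['name', 'age', 'department']
Result: 5 records, 2 fields each

[
  {
    "salary": 149000,
    "city": "London"
  },
  {
    "salary": 95000,
    "city": "Mumbai"
  },
  {
    "salary": 104000,
    "city": "Tokyo"
  },
  {
    "salary": 115000,
    "city": "London"
  },
  {
    "salary": 143000,
    "city": "Mumbai"
  }
]


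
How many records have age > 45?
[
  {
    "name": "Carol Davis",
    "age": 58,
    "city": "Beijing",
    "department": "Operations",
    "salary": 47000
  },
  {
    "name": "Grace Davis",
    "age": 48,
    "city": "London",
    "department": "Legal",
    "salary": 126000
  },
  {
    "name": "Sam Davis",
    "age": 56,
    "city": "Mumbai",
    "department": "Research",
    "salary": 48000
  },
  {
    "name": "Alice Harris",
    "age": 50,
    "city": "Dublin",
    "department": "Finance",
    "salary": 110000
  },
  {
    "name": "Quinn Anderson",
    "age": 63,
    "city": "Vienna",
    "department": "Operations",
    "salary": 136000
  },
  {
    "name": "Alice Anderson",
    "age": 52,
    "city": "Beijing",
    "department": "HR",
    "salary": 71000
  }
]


Data: 6 records
Condition: age > 45

Checking each record:
  Carol Davis: 58 MATCH
  Grace Davis: 48 MATCH
  Sam Davis: 56 MATCH
  Alice Harris: 50 MATCH
  Quinn Anderson: 63 MATCH
  Alice Anderson: 52 MATCH

Count: 6

6


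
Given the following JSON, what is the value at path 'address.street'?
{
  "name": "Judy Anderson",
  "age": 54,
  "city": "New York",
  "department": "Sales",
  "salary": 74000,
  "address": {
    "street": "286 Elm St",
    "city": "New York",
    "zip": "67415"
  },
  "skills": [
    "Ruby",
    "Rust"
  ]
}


Query: address.street
Path: address -> street
Value: 286 Elm St

286 Elm St


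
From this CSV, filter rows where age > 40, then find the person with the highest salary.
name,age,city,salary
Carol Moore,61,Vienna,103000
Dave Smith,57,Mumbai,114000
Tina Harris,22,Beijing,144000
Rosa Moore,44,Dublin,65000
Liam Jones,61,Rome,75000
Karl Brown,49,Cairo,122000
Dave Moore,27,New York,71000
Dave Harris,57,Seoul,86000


Filter: age > 40
Sort by: salary (descending)

Filtered records (6):
  Karl Brown, age 49, salary $122000
  Dave Smith, age 57, salary $114000
  Carol Moore, age 61, salary $103000
  Dave Harris, age 57, salary $86000
  Liam Jones, age 61, salary $75000
  Rosa Moore, age 44, salary $65000

Highest salary: Karl Brown ($122000)

Karl Brown


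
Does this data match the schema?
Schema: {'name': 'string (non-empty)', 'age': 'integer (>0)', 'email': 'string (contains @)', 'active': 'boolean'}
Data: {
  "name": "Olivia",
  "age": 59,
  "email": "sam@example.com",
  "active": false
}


Validating each field against schema:
  name: OK (non-empty string)
  age: OK (positive integer)
  email: OK (string with @)
  active: OK (boolean)

Result: VALID

VALID


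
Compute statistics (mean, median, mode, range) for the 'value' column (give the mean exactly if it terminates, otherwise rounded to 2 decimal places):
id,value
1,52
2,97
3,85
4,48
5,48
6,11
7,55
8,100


Data: [52, 97, 85, 48, 48, 11, 55, 100]
Count: 8
Sum: 496
Mean: 496/8 = 62
Sorted: [11, 48, 48, 52, 55, 85, 97, 100]
Median: 53.5
Mode: 48 (2 times)
Range: 100 - 11 = 89
Min: 11, Max: 100

mean=62, median=53.5, mode=48, range=89


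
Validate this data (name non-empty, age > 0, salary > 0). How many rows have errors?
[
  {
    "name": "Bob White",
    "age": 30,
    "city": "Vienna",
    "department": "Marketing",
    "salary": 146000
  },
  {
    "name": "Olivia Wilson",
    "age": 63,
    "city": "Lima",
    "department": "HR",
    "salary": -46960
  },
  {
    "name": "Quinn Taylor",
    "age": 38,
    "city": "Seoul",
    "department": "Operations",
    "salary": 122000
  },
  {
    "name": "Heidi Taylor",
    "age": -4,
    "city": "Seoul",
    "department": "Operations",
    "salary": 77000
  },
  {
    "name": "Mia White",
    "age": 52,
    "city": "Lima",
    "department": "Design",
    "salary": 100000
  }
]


Validating 5 records:
Rules: name non-empty, age > 0, salary > 0

  Row 1 (Bob White): OK
  Row 2 (Olivia Wilson): negative salary: -46960
  Row 3 (Quinn Taylor): OK
  Row 4 (Heidi Taylor): negative age: -4
  Row 5 (Mia White): OK

Total errors: 2

2 errors


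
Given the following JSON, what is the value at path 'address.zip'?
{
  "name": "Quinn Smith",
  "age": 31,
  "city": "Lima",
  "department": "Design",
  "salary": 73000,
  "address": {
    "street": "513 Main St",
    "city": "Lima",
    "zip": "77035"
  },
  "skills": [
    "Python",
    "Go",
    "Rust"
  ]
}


Query: address.zip
Path: address -> zip
Value: 77035

77035


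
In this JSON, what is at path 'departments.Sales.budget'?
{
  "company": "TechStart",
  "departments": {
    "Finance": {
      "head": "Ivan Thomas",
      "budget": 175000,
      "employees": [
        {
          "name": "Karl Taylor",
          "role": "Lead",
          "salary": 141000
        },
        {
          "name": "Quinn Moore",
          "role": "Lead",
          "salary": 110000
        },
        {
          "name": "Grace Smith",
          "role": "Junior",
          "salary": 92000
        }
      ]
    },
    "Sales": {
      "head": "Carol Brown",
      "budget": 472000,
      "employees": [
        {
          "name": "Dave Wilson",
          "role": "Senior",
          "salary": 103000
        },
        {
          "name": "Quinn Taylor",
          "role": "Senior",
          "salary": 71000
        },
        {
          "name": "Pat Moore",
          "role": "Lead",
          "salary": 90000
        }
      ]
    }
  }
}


Path: departments.Sales.budget

Navigate:
  -> departments
  -> Sales
  -> budget = 472000

472000


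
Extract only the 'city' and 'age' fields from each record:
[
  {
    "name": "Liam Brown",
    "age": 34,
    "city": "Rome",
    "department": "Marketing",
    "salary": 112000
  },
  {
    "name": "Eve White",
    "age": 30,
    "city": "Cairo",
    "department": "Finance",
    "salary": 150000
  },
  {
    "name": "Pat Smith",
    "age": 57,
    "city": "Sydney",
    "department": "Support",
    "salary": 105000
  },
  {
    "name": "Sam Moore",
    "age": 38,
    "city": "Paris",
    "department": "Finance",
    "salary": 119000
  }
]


Original: 4 records with fields: name, age, city, department, salary
Keep: ['city', 'age']
Drop: ['name', 'department', 'salary']
Result: 4 records, 2 fields each

[
  {
    "city": "Rome",
    "age": 34
  },
  {
    "city": "Cairo",
    "age": 30
  },
  {
    "city": "Sydney",
    "age": 57
  },
  {
    "city": "Paris",
    "age": 38
  }
]


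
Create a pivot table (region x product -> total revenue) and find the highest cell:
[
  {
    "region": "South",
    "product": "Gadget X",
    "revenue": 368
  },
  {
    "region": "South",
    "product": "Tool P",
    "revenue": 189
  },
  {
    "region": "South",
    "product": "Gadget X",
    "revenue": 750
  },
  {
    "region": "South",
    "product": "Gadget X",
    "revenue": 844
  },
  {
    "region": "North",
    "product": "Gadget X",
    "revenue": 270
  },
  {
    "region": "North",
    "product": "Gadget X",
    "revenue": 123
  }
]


Pivot: region (rows) x product (columns) -> total revenue

     Gadget X      Tool P      
North          393             0  
South         1962           189  

Highest: South / Gadget X = $1962

South / Gadget X = $1962


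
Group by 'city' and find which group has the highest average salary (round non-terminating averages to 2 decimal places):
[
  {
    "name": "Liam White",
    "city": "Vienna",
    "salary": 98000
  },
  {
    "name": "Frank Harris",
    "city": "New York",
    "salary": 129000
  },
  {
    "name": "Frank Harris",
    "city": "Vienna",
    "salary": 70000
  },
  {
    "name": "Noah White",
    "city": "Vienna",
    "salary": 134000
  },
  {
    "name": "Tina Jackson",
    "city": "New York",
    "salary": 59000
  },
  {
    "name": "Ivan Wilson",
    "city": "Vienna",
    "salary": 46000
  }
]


Group by: city

Groups:
  New York: 2 people, avg salary = 188000/2 = $94000
  Vienna: 4 people, avg salary = 348000/4 = $87000

Highest average salary: New York ($94000)

New York ($94000)


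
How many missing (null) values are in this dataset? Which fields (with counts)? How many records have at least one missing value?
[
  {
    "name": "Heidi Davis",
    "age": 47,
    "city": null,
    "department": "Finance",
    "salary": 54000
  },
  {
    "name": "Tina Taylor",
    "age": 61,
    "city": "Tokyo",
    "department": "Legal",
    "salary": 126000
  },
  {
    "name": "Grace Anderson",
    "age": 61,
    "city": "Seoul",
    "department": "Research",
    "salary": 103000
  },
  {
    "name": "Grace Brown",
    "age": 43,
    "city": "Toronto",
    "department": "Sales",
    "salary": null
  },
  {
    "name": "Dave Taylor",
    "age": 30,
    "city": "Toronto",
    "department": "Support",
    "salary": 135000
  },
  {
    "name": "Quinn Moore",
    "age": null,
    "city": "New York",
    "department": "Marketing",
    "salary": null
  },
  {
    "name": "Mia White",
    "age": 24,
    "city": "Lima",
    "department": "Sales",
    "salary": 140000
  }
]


Checking for missing (null) values in 7 records:

  Heidi Davis: city
  Tina Taylor: complete
  Grace Anderson: complete
  Grace Brown: salary
  Dave Taylor: complete
  Quinn Moore: age, salary
  Mia White: complete

Per field:
  name: 0 missing
  age: 1 missing
  city: 1 missing
  department: 0 missing
  salary: 2 missing

Total missing values: 4
Records with any missing: 3

4 missing values (age: 1, city: 1, salary: 2); 3 incomplete records


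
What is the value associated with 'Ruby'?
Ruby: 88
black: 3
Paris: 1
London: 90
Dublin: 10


Looking up key 'Ruby'
Value: 88

88


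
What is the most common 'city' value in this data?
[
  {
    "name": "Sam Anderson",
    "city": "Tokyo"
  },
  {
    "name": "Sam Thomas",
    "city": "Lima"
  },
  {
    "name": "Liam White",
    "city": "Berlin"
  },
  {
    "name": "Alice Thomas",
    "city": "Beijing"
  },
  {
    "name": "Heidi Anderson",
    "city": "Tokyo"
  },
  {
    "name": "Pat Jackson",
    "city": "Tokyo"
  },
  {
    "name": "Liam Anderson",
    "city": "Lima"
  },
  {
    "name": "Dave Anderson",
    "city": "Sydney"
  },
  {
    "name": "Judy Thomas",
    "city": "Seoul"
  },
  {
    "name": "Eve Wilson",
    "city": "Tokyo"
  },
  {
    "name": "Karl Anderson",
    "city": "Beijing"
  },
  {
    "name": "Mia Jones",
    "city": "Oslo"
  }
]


Counting 'city' values across 12 records:

  Tokyo: 4 ####
  Lima: 2 ##
  Beijing: 2 ##
  Berlin: 1 #
  Sydney: 1 #
  Seoul: 1 #
  Oslo: 1 #

Most common: Tokyo (4 times)

Tokyo (4 times)
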